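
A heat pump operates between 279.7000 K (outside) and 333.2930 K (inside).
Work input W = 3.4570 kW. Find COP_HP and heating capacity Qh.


COP = 333.2930 / 53.5930 = 6.2190
Qh = 6.2190 * 3.4570 = 21.4990 kW

COP = 6.2190, Qh = 21.4990 kW


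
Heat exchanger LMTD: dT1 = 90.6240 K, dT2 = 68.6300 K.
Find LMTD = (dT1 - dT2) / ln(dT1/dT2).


dT1/dT2 = 1.3205
ln(dT1/dT2) = 0.2780
LMTD = 21.9940 / 0.2780 = 79.1181 K

79.1181 K


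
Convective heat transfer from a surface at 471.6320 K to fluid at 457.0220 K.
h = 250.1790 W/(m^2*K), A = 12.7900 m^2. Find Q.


dT = 14.6100 K
Q = 250.1790 * 12.7900 * 14.6100 = 46748.9233 W

46748.9233 W


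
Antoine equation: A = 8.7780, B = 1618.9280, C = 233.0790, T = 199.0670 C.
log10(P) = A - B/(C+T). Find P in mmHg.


C+T = 432.1460
B/(C+T) = 3.7463
log10(P) = 8.7780 - 3.7463 = 5.0317
P = 10^5.0317 = 107583.9724 mmHg

107583.9724 mmHg


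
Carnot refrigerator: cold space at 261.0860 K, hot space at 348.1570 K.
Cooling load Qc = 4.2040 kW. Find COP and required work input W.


COP = 261.0860 / 87.0710 = 2.9985
W = 4.2040 / 2.9985 = 1.4020 kW

COP = 2.9985, W = 1.4020 kW


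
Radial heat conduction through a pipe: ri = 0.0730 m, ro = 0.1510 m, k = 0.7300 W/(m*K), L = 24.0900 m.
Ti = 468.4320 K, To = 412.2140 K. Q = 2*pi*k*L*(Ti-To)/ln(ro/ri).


dT = 56.2180 K
ln(ro/ri) = 0.7268
Q = 2*pi*0.7300*24.0900*56.2180 / 0.7268 = 8546.4905 W

8546.4905 W


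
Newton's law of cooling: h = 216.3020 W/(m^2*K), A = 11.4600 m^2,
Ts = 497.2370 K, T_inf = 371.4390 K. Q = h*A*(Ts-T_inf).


dT = 125.7980 K
Q = 216.3020 * 11.4600 * 125.7980 = 311830.7141 W

311830.7141 W


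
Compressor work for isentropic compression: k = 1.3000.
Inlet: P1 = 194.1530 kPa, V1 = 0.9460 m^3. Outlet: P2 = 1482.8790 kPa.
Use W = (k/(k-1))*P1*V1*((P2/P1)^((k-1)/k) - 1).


(k-1)/k = 0.2308
(P2/P1)^exp = 1.5987
W = 4.3333 * 194.1530 * 0.9460 * (1.5987 - 1) = 476.4847 kJ

476.4847 kJ


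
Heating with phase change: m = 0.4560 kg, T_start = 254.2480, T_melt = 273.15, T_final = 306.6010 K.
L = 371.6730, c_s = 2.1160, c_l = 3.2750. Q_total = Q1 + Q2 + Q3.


Q1 (sensible, solid) = 0.4560 * 2.1160 * 18.9020 = 18.2385 kJ
Q2 (latent) = 0.4560 * 371.6730 = 169.4829 kJ
Q3 (sensible, liquid) = 0.4560 * 3.2750 * 33.4510 = 49.9557 kJ
Q_total = 237.6771 kJ

237.6771 kJ


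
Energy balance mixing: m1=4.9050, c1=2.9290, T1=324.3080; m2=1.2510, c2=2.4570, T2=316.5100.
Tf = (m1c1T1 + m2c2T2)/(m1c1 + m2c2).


num = 5632.1093
den = 17.4405
Tf = 322.9337 K

322.9337 K


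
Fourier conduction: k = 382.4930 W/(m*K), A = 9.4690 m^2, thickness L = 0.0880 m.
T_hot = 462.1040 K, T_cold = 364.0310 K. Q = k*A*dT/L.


dT = 98.0730 K
Q = 382.4930 * 9.4690 * 98.0730 / 0.0880 = 4036401.8475 W

4036401.8475 W


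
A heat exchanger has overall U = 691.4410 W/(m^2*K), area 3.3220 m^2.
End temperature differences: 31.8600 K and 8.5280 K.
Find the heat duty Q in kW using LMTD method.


LMTD = 17.7026 K
Q = 691.4410 * 3.3220 * 17.7026 = 40662.3513 W = 40.6624 kW

40.6624 kW


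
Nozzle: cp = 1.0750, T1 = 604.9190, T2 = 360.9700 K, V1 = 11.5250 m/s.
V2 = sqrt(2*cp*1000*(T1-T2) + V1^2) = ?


dT = 243.9490 K
2*cp*1000*dT = 524490.3500
V1^2 = 132.8256
V2 = sqrt(524623.1756) = 724.3088 m/s

724.3088 m/s


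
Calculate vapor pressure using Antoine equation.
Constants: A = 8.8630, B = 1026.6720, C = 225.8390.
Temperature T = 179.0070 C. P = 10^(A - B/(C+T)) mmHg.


C+T = 404.8460
B/(C+T) = 2.5360
log10(P) = 8.8630 - 2.5360 = 6.3270
P = 10^6.3270 = 2123455.2724 mmHg

2123455.2724 mmHg


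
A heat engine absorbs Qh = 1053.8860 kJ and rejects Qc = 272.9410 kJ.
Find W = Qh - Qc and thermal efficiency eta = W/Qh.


W = 1053.8860 - 272.9410 = 780.9450 kJ
eta = 780.9450 / 1053.8860 = 0.7410 = 74.1015%

W = 780.9450 kJ, eta = 74.1015%


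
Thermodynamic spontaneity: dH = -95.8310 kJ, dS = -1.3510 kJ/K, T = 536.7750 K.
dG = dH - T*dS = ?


T*dS = 536.7750 * -1.3510 = -725.1830 kJ
dG = -95.8310 + 725.1830 = 629.3520 kJ (non-spontaneous)

dG = 629.3520 kJ, non-spontaneous


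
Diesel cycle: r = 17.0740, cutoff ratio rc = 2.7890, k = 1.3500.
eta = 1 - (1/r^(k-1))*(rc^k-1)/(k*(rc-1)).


r^(k-1) = 2.6997
rc^k = 3.9935
eta = 0.5409 = 54.0886%

54.0886%


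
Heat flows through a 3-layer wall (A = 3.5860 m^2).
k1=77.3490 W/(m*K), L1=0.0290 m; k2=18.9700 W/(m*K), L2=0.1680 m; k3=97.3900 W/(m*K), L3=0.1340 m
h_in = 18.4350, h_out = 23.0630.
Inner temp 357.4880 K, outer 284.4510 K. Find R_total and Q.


R_conv_in = 1/(18.4350*3.5860) = 0.0151
R_1 = 0.0290/(77.3490*3.5860) = 0.0001
R_2 = 0.1680/(18.9700*3.5860) = 0.0025
R_3 = 0.1340/(97.3900*3.5860) = 0.0004
R_conv_out = 1/(23.0630*3.5860) = 0.0121
R_total = 0.0302 K/W
Q = 73.0370 / 0.0302 = 2420.3689 W

R_total = 0.0302 K/W, Q = 2420.3689 W


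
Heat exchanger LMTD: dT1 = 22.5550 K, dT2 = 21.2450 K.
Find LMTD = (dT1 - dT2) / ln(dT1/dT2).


dT1/dT2 = 1.0617
ln(dT1/dT2) = 0.0598
LMTD = 1.3100 / 0.0598 = 21.8935 K

21.8935 K


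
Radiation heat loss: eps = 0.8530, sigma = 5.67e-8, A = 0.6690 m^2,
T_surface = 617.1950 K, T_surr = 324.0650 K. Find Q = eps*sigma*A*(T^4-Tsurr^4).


T^4 = 1.4511e+11
Tsurr^4 = 1.1029e+10
Q = 0.8530 * 5.67e-8 * 0.6690 * 1.3408e+11 = 4338.2811 W

4338.2811 W


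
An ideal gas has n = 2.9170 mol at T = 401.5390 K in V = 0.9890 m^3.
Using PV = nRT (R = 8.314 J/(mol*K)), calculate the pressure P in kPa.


P = nRT/V = 2.9170 * 8.314 * 401.5390 / 0.9890
= 9738.0989 / 0.9890 = 9846.4094 Pa = 9.8464 kPa

9.8464 kPa


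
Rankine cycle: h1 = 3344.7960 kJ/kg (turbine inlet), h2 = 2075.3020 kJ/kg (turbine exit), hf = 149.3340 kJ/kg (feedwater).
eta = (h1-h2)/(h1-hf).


W = 1269.4940 kJ/kg
Q_in = 3195.4620 kJ/kg
eta = 0.3973 = 39.7280%

eta = 39.7280%


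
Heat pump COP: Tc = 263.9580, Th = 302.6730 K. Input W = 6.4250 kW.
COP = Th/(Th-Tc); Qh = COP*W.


COP = 302.6730 / 38.7150 = 7.8180
Qh = 7.8180 * 6.4250 = 50.2305 kW

COP = 7.8180, Qh = 50.2305 kW


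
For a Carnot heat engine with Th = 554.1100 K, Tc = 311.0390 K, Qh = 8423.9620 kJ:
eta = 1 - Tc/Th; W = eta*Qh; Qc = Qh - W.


eta = 1 - 311.0390/554.1100 = 0.4387
W = 0.4387 * 8423.9620 = 3695.3328 kJ
Qc = 8423.9620 - 3695.3328 = 4728.6292 kJ

eta = 43.8669%, W = 3695.3328 kJ, Qc = 4728.6292 kJ


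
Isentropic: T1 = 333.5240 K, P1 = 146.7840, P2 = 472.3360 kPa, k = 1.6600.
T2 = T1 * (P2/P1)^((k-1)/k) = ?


(k-1)/k = 0.3976
(P2/P1)^exp = 1.5915
T2 = 333.5240 * 1.5915 = 530.8025 K

530.8025 K


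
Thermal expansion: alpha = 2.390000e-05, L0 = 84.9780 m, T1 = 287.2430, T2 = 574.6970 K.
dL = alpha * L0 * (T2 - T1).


dT = 287.4540 K
dL = 2.390000e-05 * 84.9780 * 287.4540 = 0.583812 m
L_final = 85.561812 m

dL = 0.583812 m


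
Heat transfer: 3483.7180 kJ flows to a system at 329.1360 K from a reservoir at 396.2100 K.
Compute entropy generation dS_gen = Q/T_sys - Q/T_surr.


dS_sys = 3483.7180/329.1360 = 10.5844 kJ/K
dS_surr = -3483.7180/396.2100 = -8.7926 kJ/K
dS_gen = 10.5844 - 8.7926 = 1.7918 kJ/K (irreversible)

dS_gen = 1.7918 kJ/K, irreversible


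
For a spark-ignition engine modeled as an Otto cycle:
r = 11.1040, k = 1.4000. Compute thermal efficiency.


r^(k-1) = 2.6193
eta = 1 - 1/2.6193 = 0.6182 = 61.8224%

61.8224%


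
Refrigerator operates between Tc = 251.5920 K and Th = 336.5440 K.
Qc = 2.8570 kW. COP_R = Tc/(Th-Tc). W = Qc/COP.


COP = 251.5920 / 84.9520 = 2.9616
W = 2.8570 / 2.9616 = 0.9647 kW

COP = 2.9616, W = 0.9647 kW


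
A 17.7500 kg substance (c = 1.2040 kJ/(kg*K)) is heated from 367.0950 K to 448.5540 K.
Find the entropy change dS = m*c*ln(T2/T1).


T2/T1 = 1.2219
ln(T2/T1) = 0.2004
dS = 17.7500 * 1.2040 * 0.2004 = 4.2829 kJ/K

4.2829 kJ/K


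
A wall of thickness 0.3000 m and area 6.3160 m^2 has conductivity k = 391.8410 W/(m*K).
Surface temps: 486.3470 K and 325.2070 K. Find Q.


dT = 161.1400 K
Q = 391.8410 * 6.3160 * 161.1400 / 0.3000 = 1329333.9673 W

1329333.9673 W


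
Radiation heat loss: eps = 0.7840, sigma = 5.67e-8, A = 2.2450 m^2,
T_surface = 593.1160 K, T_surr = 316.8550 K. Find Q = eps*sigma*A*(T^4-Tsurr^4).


T^4 = 1.2375e+11
Tsurr^4 = 1.0080e+10
Q = 0.7840 * 5.67e-8 * 2.2450 * 1.1367e+11 = 11344.2943 W

11344.2943 W


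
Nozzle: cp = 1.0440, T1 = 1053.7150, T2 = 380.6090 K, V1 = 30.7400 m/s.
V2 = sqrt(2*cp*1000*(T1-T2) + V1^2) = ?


dT = 673.1060 K
2*cp*1000*dT = 1405445.3280
V1^2 = 944.9476
V2 = sqrt(1406390.2756) = 1185.9133 m/s

1185.9133 m/s


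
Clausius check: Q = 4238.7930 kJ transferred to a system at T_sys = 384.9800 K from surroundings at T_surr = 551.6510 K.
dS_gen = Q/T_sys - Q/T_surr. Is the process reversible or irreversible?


dS_sys = 4238.7930/384.9800 = 11.0104 kJ/K
dS_surr = -4238.7930/551.6510 = -7.6838 kJ/K
dS_gen = 11.0104 - 7.6838 = 3.3266 kJ/K (irreversible)

dS_gen = 3.3266 kJ/K, irreversible


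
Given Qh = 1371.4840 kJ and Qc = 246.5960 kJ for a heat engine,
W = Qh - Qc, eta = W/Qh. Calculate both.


W = 1371.4840 - 246.5960 = 1124.8880 kJ
eta = 1124.8880 / 1371.4840 = 0.8202 = 82.0198%

W = 1124.8880 kJ, eta = 82.0198%


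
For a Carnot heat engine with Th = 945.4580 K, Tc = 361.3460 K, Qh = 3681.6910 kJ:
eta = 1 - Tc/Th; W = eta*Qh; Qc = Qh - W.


eta = 1 - 361.3460/945.4580 = 0.6178
W = 0.6178 * 3681.6910 = 2274.5800 kJ
Qc = 3681.6910 - 2274.5800 = 1407.1110 kJ

eta = 61.7809%, W = 2274.5800 kJ, Qc = 1407.1110 kJ


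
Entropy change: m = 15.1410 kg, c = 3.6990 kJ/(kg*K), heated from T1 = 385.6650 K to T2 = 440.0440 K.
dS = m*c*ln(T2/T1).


T2/T1 = 1.1410
ln(T2/T1) = 0.1319
dS = 15.1410 * 3.6990 * 0.1319 = 7.3876 kJ/K

7.3876 kJ/K


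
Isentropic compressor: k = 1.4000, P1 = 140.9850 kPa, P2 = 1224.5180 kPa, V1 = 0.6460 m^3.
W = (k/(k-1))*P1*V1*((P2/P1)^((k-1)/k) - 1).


(k-1)/k = 0.2857
(P2/P1)^exp = 1.8545
W = 3.5000 * 140.9850 * 0.6460 * (1.8545 - 1) = 272.3858 kJ

272.3858 kJ


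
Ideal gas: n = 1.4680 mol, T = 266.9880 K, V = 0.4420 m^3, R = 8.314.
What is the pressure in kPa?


P = nRT/V = 1.4680 * 8.314 * 266.9880 / 0.4420
= 3258.5757 / 0.4420 = 7372.3433 Pa = 7.3723 kPa

7.3723 kPa


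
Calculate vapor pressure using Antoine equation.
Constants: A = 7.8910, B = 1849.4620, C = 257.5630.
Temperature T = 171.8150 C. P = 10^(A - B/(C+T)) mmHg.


C+T = 429.3780
B/(C+T) = 4.3073
log10(P) = 7.8910 - 4.3073 = 3.5837
P = 10^3.5837 = 3834.3788 mmHg

3834.3788 mmHg


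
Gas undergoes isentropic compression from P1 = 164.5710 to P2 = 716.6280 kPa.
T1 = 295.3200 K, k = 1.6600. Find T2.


(k-1)/k = 0.3976
(P2/P1)^exp = 1.7949
T2 = 295.3200 * 1.7949 = 530.0654 K

530.0654 K


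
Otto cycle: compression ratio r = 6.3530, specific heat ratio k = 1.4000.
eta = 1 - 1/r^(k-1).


r^(k-1) = 2.0950
eta = 1 - 1/2.0950 = 0.5227 = 52.2681%

52.2681%


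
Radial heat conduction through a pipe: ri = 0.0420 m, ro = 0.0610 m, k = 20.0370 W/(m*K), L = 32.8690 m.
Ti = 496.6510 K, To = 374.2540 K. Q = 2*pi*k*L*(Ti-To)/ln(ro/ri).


dT = 122.3970 K
ln(ro/ri) = 0.3732
Q = 2*pi*20.0370*32.8690*122.3970 / 0.3732 = 1357135.6381 W

1357135.6381 W


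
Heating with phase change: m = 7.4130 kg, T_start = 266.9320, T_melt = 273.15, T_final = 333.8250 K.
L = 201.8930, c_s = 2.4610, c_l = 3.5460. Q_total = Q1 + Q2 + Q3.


Q1 (sensible, solid) = 7.4130 * 2.4610 * 6.2180 = 113.4374 kJ
Q2 (latent) = 7.4130 * 201.8930 = 1496.6328 kJ
Q3 (sensible, liquid) = 7.4130 * 3.5460 * 60.6750 = 1594.9333 kJ
Q_total = 3205.0035 kJ

3205.0035 kJ


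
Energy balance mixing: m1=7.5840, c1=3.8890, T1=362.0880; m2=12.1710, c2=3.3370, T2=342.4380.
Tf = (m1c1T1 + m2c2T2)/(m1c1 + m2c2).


num = 24587.4788
den = 70.1088
Tf = 350.7046 K

350.7046 K


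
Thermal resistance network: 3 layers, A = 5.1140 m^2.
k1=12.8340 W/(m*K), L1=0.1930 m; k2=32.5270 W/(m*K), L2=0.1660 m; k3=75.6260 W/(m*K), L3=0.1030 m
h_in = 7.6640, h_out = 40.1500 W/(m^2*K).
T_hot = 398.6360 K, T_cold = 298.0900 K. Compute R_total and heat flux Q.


R_conv_in = 1/(7.6640*5.1140) = 0.0255
R_1 = 0.1930/(12.8340*5.1140) = 0.0029
R_2 = 0.1660/(32.5270*5.1140) = 0.0010
R_3 = 0.1030/(75.6260*5.1140) = 0.0003
R_conv_out = 1/(40.1500*5.1140) = 0.0049
R_total = 0.0346 K/W
Q = 100.5460 / 0.0346 = 2906.8414 W

R_total = 0.0346 K/W, Q = 2906.8414 W


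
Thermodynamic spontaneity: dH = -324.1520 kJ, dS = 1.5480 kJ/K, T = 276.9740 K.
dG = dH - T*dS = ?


T*dS = 276.9740 * 1.5480 = 428.7558 kJ
dG = -324.1520 - 428.7558 = -752.9078 kJ (spontaneous)

dG = -752.9078 kJ, spontaneous


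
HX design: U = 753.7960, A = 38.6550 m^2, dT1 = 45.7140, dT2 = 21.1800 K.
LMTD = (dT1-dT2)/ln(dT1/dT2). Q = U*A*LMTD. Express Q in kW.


LMTD = 31.8894 K
Q = 753.7960 * 38.6550 * 31.8894 = 929191.9906 W = 929.1920 kW

929.1920 kW


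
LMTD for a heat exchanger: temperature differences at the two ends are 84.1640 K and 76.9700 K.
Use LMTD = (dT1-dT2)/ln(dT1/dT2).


dT1/dT2 = 1.0935
ln(dT1/dT2) = 0.0894
LMTD = 7.1940 / 0.0894 = 80.5134 K

80.5134 K


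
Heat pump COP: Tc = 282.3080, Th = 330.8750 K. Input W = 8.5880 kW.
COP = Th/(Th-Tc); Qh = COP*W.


COP = 330.8750 / 48.5670 = 6.8128
Qh = 6.8128 * 8.5880 = 58.5079 kW

COP = 6.8128, Qh = 58.5079 kW


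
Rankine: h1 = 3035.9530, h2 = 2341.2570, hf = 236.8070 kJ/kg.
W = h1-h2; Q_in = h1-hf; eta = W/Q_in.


W = 694.6960 kJ/kg
Q_in = 2799.1460 kJ/kg
eta = 0.2482 = 24.8181%

eta = 24.8181%


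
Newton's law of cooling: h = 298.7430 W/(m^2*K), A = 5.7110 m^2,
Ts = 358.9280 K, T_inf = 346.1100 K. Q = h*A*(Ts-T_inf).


dT = 12.8180 K
Q = 298.7430 * 5.7110 * 12.8180 = 21869.0625 W

21869.0625 W


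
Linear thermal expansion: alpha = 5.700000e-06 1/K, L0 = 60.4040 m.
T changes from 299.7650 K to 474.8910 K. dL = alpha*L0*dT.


dT = 175.1260 K
dL = 5.700000e-06 * 60.4040 * 175.1260 = 0.060296 m
L_final = 60.464296 m

dL = 0.060296 m


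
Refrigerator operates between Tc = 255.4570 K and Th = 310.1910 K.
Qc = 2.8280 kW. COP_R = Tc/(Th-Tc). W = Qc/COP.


COP = 255.4570 / 54.7340 = 4.6672
W = 2.8280 / 4.6672 = 0.6059 kW

COP = 4.6672, W = 0.6059 kW


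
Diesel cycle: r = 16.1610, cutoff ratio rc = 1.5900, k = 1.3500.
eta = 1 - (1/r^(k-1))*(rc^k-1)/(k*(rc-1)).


r^(k-1) = 2.6483
rc^k = 1.8702
eta = 0.5875 = 58.7461%

58.7461%


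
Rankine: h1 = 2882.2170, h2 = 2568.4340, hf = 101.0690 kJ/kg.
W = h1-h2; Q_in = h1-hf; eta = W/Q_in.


W = 313.7830 kJ/kg
Q_in = 2781.1480 kJ/kg
eta = 0.1128 = 11.2825%

eta = 11.2825%


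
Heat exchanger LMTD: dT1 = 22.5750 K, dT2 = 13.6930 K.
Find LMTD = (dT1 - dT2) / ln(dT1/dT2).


dT1/dT2 = 1.6487
ln(dT1/dT2) = 0.5000
LMTD = 8.8820 / 0.5000 = 17.7655 K

17.7655 K


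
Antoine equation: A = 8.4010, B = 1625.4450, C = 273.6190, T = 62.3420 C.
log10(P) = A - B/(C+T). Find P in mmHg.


C+T = 335.9610
B/(C+T) = 4.8382
log10(P) = 8.4010 - 4.8382 = 3.5628
P = 10^3.5628 = 3654.3025 mmHg

3654.3025 mmHg


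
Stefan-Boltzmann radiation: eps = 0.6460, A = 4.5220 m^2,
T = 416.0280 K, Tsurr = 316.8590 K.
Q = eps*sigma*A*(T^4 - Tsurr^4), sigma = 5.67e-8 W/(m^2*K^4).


T^4 = 2.9956e+10
Tsurr^4 = 1.0080e+10
Q = 0.6460 * 5.67e-8 * 4.5220 * 1.9876e+10 = 3292.1753 W

3292.1753 W


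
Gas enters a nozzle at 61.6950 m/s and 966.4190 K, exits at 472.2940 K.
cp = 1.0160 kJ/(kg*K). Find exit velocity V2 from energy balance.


dT = 494.1250 K
2*cp*1000*dT = 1004062.0000
V1^2 = 3806.2730
V2 = sqrt(1007868.2730) = 1003.9264 m/s

1003.9264 m/s


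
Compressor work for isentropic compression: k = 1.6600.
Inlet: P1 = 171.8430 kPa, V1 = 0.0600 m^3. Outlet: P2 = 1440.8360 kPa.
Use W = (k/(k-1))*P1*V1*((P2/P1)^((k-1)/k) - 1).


(k-1)/k = 0.3976
(P2/P1)^exp = 2.3290
W = 2.5152 * 171.8430 * 0.0600 * (2.3290 - 1) = 34.4643 kJ

34.4643 kJ


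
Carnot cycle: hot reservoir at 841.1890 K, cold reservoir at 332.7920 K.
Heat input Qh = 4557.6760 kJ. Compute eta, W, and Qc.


eta = 1 - 332.7920/841.1890 = 0.6044
W = 0.6044 * 4557.6760 = 2754.5638 kJ
Qc = 4557.6760 - 2754.5638 = 1803.1122 kJ

eta = 60.4379%, W = 2754.5638 kJ, Qc = 1803.1122 kJ


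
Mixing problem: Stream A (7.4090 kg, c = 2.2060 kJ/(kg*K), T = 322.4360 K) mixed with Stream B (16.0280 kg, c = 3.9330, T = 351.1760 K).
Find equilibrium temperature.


num = 27407.4521
den = 79.3824
Tf = 345.2586 K

345.2586 K


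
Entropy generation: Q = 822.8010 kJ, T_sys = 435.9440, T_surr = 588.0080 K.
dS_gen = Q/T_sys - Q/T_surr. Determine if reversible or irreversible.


dS_sys = 822.8010/435.9440 = 1.8874 kJ/K
dS_surr = -822.8010/588.0080 = -1.3993 kJ/K
dS_gen = 1.8874 - 1.3993 = 0.4881 kJ/K (irreversible)

dS_gen = 0.4881 kJ/K, irreversible


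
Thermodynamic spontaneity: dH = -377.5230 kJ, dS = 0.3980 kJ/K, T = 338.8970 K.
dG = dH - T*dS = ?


T*dS = 338.8970 * 0.3980 = 134.8810 kJ
dG = -377.5230 - 134.8810 = -512.4040 kJ (spontaneous)

dG = -512.4040 kJ, spontaneous


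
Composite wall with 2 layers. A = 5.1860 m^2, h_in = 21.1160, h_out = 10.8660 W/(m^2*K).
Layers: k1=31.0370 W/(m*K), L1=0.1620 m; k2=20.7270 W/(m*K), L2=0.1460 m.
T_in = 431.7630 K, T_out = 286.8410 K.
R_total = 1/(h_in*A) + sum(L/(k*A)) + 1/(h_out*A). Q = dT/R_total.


R_conv_in = 1/(21.1160*5.1860) = 0.0091
R_1 = 0.1620/(31.0370*5.1860) = 0.0010
R_2 = 0.1460/(20.7270*5.1860) = 0.0014
R_conv_out = 1/(10.8660*5.1860) = 0.0177
R_total = 0.0292 K/W
Q = 144.9220 / 0.0292 = 4955.8833 W

R_total = 0.0292 K/W, Q = 4955.8833 W


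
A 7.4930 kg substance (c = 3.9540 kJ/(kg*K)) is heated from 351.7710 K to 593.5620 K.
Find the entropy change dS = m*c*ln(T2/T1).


T2/T1 = 1.6874
ln(T2/T1) = 0.5232
dS = 7.4930 * 3.9540 * 0.5232 = 15.4999 kJ/K

15.4999 kJ/K


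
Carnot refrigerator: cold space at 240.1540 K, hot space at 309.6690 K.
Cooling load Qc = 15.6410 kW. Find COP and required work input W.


COP = 240.1540 / 69.5150 = 3.4547
W = 15.6410 / 3.4547 = 4.5274 kW

COP = 3.4547, W = 4.5274 kW


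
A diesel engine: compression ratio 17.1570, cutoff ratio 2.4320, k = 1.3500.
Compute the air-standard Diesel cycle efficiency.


r^(k-1) = 2.7043
rc^k = 3.3193
eta = 0.5564 = 55.6359%

55.6359%


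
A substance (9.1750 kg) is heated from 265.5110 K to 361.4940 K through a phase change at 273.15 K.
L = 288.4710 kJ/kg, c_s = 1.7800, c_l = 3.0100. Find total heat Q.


Q1 (sensible, solid) = 9.1750 * 1.7800 * 7.6390 = 124.7563 kJ
Q2 (latent) = 9.1750 * 288.4710 = 2646.7214 kJ
Q3 (sensible, liquid) = 9.1750 * 3.0100 * 88.3440 = 2439.7742 kJ
Q_total = 5211.2519 kJ

5211.2519 kJ


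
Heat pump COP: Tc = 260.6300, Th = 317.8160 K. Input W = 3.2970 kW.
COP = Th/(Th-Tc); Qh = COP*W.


COP = 317.8160 / 57.1860 = 5.5576
Qh = 5.5576 * 3.2970 = 18.3234 kW

COP = 5.5576, Qh = 18.3234 kW


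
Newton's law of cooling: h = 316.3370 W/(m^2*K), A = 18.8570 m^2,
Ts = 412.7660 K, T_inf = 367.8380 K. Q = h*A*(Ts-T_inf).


dT = 44.9280 K
Q = 316.3370 * 18.8570 * 44.9280 = 268003.0144 W

268003.0144 W


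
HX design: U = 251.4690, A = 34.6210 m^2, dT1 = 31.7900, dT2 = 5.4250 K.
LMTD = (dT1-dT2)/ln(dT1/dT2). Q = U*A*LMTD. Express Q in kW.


LMTD = 14.9112 K
Q = 251.4690 * 34.6210 * 14.9112 = 129818.5319 W = 129.8185 kW

129.8185 kW


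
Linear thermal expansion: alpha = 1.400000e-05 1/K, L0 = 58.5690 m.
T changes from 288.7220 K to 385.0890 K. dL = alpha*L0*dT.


dT = 96.3670 K
dL = 1.400000e-05 * 58.5690 * 96.3670 = 0.079018 m
L_final = 58.648018 m

dL = 0.079018 m


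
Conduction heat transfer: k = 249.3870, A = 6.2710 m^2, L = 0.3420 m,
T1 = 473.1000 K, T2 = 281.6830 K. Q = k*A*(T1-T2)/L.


dT = 191.4170 K
Q = 249.3870 * 6.2710 * 191.4170 / 0.3420 = 875316.2902 W

875316.2902 W


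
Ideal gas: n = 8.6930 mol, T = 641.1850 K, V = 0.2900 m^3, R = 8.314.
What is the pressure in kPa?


P = nRT/V = 8.6930 * 8.314 * 641.1850 / 0.2900
= 46340.7495 / 0.2900 = 159795.6879 Pa = 159.7957 kPa

159.7957 kPa


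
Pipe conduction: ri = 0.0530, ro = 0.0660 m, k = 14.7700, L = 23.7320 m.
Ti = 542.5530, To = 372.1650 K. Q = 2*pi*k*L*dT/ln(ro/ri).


dT = 170.3880 K
ln(ro/ri) = 0.2194
Q = 2*pi*14.7700*23.7320*170.3880 / 0.2194 = 1710687.4578 W

1710687.4578 W


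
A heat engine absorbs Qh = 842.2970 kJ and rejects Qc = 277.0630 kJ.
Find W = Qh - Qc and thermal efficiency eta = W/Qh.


W = 842.2970 - 277.0630 = 565.2340 kJ
eta = 565.2340 / 842.2970 = 0.6711 = 67.1063%

W = 565.2340 kJ, eta = 67.1063%


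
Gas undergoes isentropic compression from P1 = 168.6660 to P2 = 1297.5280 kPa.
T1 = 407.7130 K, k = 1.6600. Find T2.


(k-1)/k = 0.3976
(P2/P1)^exp = 2.2506
T2 = 407.7130 * 2.2506 = 917.6035 K

917.6035 K


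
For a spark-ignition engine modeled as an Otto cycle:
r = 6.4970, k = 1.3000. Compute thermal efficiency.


r^(k-1) = 1.7531
eta = 1 - 1/1.7531 = 0.4296 = 42.9591%

42.9591%


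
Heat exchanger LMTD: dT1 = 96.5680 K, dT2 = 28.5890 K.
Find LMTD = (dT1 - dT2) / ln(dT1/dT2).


dT1/dT2 = 3.3778
ln(dT1/dT2) = 1.2172
LMTD = 67.9790 / 1.2172 = 55.8475 K

55.8475 K


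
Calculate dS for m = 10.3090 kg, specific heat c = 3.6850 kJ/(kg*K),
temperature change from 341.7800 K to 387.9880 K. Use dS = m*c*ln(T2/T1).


T2/T1 = 1.1352
ln(T2/T1) = 0.1268
dS = 10.3090 * 3.6850 * 0.1268 = 4.8172 kJ/K

4.8172 kJ/K


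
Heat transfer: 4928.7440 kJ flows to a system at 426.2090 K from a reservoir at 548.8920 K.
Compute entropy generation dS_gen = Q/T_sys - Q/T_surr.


dS_sys = 4928.7440/426.2090 = 11.5641 kJ/K
dS_surr = -4928.7440/548.8920 = -8.9794 kJ/K
dS_gen = 11.5641 - 8.9794 = 2.5847 kJ/K (irreversible)

dS_gen = 2.5847 kJ/K, irreversible


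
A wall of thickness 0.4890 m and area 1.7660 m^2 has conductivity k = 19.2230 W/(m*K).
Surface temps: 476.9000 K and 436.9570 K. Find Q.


dT = 39.9430 K
Q = 19.2230 * 1.7660 * 39.9430 / 0.4890 = 2772.9605 W

2772.9605 W


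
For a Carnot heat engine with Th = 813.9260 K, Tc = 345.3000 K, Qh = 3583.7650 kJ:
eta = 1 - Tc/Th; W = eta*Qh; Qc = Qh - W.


eta = 1 - 345.3000/813.9260 = 0.5758
W = 0.5758 * 3583.7650 = 2063.3884 kJ
Qc = 3583.7650 - 2063.3884 = 1520.3766 kJ

eta = 57.5760%, W = 2063.3884 kJ, Qc = 1520.3766 kJ


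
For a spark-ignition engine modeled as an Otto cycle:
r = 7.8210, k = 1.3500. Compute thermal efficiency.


r^(k-1) = 2.0542
eta = 1 - 1/2.0542 = 0.5132 = 51.3191%

51.3191%


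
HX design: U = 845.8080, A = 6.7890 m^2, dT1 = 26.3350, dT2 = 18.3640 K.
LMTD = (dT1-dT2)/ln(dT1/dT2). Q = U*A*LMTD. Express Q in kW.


LMTD = 22.1106 K
Q = 845.8080 * 6.7890 * 22.1106 = 126962.9937 W = 126.9630 kW

126.9630 kW


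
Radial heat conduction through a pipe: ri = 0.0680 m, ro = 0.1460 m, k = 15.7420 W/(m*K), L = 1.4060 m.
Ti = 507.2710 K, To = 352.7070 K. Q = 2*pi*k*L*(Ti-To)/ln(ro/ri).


dT = 154.5640 K
ln(ro/ri) = 0.7641
Q = 2*pi*15.7420*1.4060*154.5640 / 0.7641 = 28130.9152 W

28130.9152 W


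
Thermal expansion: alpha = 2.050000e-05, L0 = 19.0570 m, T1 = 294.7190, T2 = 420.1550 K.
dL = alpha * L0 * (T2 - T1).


dT = 125.4360 K
dL = 2.050000e-05 * 19.0570 * 125.4360 = 0.049004 m
L_final = 19.106004 m

dL = 0.049004 m


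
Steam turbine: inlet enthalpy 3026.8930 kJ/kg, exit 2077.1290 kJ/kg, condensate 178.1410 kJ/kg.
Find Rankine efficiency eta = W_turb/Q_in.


W = 949.7640 kJ/kg
Q_in = 2848.7520 kJ/kg
eta = 0.3334 = 33.3397%

eta = 33.3397%


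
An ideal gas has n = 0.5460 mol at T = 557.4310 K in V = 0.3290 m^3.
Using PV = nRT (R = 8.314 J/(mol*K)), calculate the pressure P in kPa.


P = nRT/V = 0.5460 * 8.314 * 557.4310 / 0.3290
= 2530.4268 / 0.3290 = 7691.2669 Pa = 7.6913 kPa

7.6913 kPa


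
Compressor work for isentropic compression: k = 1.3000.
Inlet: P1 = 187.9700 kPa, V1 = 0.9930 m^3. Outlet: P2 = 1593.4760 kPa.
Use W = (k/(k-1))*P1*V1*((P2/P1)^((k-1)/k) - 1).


(k-1)/k = 0.2308
(P2/P1)^exp = 1.6376
W = 4.3333 * 187.9700 * 0.9930 * (1.6376 - 1) = 515.7294 kJ

515.7294 kJ


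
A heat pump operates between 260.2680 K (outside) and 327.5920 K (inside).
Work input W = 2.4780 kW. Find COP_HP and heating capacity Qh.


COP = 327.5920 / 67.3240 = 4.8659
Qh = 4.8659 * 2.4780 = 12.0577 kW

COP = 4.8659, Qh = 12.0577 kW


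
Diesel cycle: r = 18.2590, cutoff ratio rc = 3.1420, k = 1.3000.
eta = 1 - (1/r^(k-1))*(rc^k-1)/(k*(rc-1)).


r^(k-1) = 2.3902
rc^k = 4.4296
eta = 0.4847 = 48.4721%

48.4721%


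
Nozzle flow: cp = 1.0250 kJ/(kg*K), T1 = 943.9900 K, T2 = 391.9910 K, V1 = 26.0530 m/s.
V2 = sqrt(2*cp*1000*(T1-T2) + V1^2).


dT = 551.9990 K
2*cp*1000*dT = 1131597.9500
V1^2 = 678.7588
V2 = sqrt(1132276.7088) = 1064.0849 m/s

1064.0849 m/s


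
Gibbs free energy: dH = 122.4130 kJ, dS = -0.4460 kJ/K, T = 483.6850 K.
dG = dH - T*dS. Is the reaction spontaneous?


T*dS = 483.6850 * -0.4460 = -215.7235 kJ
dG = 122.4130 + 215.7235 = 338.1365 kJ (non-spontaneous)

dG = 338.1365 kJ, non-spontaneous


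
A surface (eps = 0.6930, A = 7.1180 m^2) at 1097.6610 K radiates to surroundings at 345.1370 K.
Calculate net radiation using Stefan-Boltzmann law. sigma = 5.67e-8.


T^4 = 1.4517e+12
Tsurr^4 = 1.4189e+10
Q = 0.6930 * 5.67e-8 * 7.1180 * 1.4375e+12 = 402051.1724 W

402051.1724 W


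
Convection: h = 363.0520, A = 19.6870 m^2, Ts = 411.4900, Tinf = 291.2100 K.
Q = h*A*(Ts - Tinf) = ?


dT = 120.2800 K
Q = 363.0520 * 19.6870 * 120.2800 = 859689.8402 W

859689.8402 W


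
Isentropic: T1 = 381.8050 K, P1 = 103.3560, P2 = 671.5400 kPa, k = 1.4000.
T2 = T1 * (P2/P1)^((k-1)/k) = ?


(k-1)/k = 0.2857
(P2/P1)^exp = 1.7069
T2 = 381.8050 * 1.7069 = 651.7063 K

651.7063 K


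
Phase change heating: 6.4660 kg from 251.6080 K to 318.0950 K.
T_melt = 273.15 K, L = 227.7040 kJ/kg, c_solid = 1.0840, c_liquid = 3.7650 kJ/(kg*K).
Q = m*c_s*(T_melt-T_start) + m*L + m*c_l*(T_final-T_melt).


Q1 (sensible, solid) = 6.4660 * 1.0840 * 21.5420 = 150.9910 kJ
Q2 (latent) = 6.4660 * 227.7040 = 1472.3341 kJ
Q3 (sensible, liquid) = 6.4660 * 3.7650 * 44.9450 = 1094.1631 kJ
Q_total = 2717.4881 kJ

2717.4881 kJ


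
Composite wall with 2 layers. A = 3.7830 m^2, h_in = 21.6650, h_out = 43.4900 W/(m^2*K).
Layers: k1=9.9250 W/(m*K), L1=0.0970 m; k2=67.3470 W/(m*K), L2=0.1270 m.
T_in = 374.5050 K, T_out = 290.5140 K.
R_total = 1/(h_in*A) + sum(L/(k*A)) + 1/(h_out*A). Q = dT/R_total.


R_conv_in = 1/(21.6650*3.7830) = 0.0122
R_1 = 0.0970/(9.9250*3.7830) = 0.0026
R_2 = 0.1270/(67.3470*3.7830) = 0.0005
R_conv_out = 1/(43.4900*3.7830) = 0.0061
R_total = 0.0214 K/W
Q = 83.9910 / 0.0214 = 3931.9019 W

R_total = 0.0214 K/W, Q = 3931.9019 W


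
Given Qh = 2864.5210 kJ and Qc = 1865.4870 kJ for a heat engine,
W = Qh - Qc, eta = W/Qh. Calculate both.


W = 2864.5210 - 1865.4870 = 999.0340 kJ
eta = 999.0340 / 2864.5210 = 0.3488 = 34.8761%

W = 999.0340 kJ, eta = 34.8761%


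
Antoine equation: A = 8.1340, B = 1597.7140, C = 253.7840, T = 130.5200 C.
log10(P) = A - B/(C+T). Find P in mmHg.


C+T = 384.3040
B/(C+T) = 4.1574
log10(P) = 8.1340 - 4.1574 = 3.9766
P = 10^3.9766 = 9474.9680 mmHg

9474.9680 mmHg


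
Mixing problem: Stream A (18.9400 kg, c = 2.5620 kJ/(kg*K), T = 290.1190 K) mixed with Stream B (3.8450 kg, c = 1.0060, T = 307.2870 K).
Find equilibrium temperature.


num = 15266.4232
den = 52.3924
Tf = 291.3865 K

291.3865 K


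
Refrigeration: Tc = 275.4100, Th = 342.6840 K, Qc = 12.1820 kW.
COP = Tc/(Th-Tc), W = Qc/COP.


COP = 275.4100 / 67.2740 = 4.0939
W = 12.1820 / 4.0939 = 2.9757 kW

COP = 4.0939, W = 2.9757 kW


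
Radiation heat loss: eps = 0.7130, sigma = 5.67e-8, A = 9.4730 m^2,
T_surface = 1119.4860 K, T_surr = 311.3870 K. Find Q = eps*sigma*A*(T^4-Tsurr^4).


T^4 = 1.5706e+12
Tsurr^4 = 9.4016e+09
Q = 0.7130 * 5.67e-8 * 9.4730 * 1.5612e+12 = 597898.3451 W

597898.3451 W


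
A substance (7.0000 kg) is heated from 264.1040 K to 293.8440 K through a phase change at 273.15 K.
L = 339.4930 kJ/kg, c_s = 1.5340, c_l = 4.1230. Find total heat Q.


Q1 (sensible, solid) = 7.0000 * 1.5340 * 9.0460 = 97.1359 kJ
Q2 (latent) = 7.0000 * 339.4930 = 2376.4510 kJ
Q3 (sensible, liquid) = 7.0000 * 4.1230 * 20.6940 = 597.2495 kJ
Q_total = 3070.8365 kJ

3070.8365 kJ


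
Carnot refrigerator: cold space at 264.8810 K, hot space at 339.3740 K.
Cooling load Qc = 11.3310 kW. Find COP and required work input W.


COP = 264.8810 / 74.4930 = 3.5558
W = 11.3310 / 3.5558 = 3.1866 kW

COP = 3.5558, W = 3.1866 kW


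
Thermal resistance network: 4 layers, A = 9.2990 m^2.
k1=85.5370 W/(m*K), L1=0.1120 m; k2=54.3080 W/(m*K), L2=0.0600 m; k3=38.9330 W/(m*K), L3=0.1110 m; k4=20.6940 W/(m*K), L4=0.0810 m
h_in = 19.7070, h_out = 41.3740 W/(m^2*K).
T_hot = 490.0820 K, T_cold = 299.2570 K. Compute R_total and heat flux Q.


R_conv_in = 1/(19.7070*9.2990) = 0.0055
R_1 = 0.1120/(85.5370*9.2990) = 0.0001
R_2 = 0.0600/(54.3080*9.2990) = 0.0001
R_3 = 0.1110/(38.9330*9.2990) = 0.0003
R_4 = 0.0810/(20.6940*9.2990) = 0.0004
R_conv_out = 1/(41.3740*9.2990) = 0.0026
R_total = 0.0090 K/W
Q = 190.8250 / 0.0090 = 21101.5266 W

R_total = 0.0090 K/W, Q = 21101.5266 W


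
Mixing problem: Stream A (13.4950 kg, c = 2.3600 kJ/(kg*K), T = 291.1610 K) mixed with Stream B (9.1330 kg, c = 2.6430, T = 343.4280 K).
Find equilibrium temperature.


num = 17562.7971
den = 55.9867
Tf = 313.6958 K

313.6958 K


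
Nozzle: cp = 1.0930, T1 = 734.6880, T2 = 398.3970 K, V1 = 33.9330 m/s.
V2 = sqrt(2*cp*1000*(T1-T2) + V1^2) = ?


dT = 336.2910 K
2*cp*1000*dT = 735132.1260
V1^2 = 1151.4485
V2 = sqrt(736283.5745) = 858.0697 m/s

858.0697 m/s


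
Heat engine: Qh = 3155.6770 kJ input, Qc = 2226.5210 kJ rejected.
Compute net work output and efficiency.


W = 3155.6770 - 2226.5210 = 929.1560 kJ
eta = 929.1560 / 3155.6770 = 0.2944 = 29.4440%

W = 929.1560 kJ, eta = 29.4440%


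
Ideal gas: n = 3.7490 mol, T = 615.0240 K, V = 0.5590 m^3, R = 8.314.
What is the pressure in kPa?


P = nRT/V = 3.7490 * 8.314 * 615.0240 / 0.5590
= 19169.7975 / 0.5590 = 34293.0187 Pa = 34.2930 kPa

34.2930 kPa


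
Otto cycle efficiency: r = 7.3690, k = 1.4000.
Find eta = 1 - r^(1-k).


r^(k-1) = 2.2231
eta = 1 - 1/2.2231 = 0.5502 = 55.0182%

55.0182%


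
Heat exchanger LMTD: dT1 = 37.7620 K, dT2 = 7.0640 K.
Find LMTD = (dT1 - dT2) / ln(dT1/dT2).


dT1/dT2 = 5.3457
ln(dT1/dT2) = 1.6763
LMTD = 30.6980 / 1.6763 = 18.3130 K

18.3130 K


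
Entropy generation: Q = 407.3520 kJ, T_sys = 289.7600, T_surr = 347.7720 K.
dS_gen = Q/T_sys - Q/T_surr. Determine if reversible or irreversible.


dS_sys = 407.3520/289.7600 = 1.4058 kJ/K
dS_surr = -407.3520/347.7720 = -1.1713 kJ/K
dS_gen = 1.4058 - 1.1713 = 0.2345 kJ/K (irreversible)

dS_gen = 0.2345 kJ/K, irreversible


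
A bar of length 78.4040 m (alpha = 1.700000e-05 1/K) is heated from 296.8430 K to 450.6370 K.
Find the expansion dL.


dT = 153.7940 K
dL = 1.700000e-05 * 78.4040 * 153.7940 = 0.204987 m
L_final = 78.608987 m

dL = 0.204987 m


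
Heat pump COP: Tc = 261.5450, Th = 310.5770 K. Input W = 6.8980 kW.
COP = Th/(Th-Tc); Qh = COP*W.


COP = 310.5770 / 49.0320 = 6.3342
Qh = 6.3342 * 6.8980 = 43.6931 kW

COP = 6.3342, Qh = 43.6931 kW


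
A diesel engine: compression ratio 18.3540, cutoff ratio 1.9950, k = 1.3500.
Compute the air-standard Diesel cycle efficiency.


r^(k-1) = 2.7689
rc^k = 2.5405
eta = 0.5858 = 58.5805%

58.5805%


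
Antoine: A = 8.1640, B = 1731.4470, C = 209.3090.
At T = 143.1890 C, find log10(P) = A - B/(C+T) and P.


C+T = 352.4980
B/(C+T) = 4.9119
log10(P) = 8.1640 - 4.9119 = 3.2521
P = 10^3.2521 = 1786.7581 mmHg

1786.7581 mmHg


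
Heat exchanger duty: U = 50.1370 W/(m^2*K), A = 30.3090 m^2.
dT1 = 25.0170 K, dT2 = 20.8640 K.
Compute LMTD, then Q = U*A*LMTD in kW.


LMTD = 22.8777 K
Q = 50.1370 * 30.3090 * 22.8777 = 34765.0212 W = 34.7650 kW

34.7650 kW


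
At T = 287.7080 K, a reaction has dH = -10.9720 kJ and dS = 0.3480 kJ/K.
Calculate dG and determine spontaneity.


T*dS = 287.7080 * 0.3480 = 100.1224 kJ
dG = -10.9720 - 100.1224 = -111.0944 kJ (spontaneous)

dG = -111.0944 kJ, spontaneous


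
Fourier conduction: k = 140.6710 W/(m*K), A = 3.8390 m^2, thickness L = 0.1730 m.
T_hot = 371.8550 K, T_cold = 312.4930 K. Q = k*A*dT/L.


dT = 59.3620 K
Q = 140.6710 * 3.8390 * 59.3620 / 0.1730 = 185304.1341 W

185304.1341 W


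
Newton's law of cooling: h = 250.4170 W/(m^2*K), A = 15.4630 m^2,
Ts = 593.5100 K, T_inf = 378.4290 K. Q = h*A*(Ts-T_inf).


dT = 215.0810 K
Q = 250.4170 * 15.4630 * 215.0810 = 832836.2333 W

832836.2333 W


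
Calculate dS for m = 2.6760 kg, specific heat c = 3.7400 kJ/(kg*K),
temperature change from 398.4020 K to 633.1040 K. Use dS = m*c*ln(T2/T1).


T2/T1 = 1.5891
ln(T2/T1) = 0.4632
dS = 2.6760 * 3.7400 * 0.4632 = 4.6355 kJ/K

4.6355 kJ/K


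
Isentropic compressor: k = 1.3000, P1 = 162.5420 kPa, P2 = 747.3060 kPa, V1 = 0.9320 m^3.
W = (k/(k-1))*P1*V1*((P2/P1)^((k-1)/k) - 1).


(k-1)/k = 0.2308
(P2/P1)^exp = 1.4220
W = 4.3333 * 162.5420 * 0.9320 * (1.4220 - 1) = 277.0073 kJ

277.0073 kJ


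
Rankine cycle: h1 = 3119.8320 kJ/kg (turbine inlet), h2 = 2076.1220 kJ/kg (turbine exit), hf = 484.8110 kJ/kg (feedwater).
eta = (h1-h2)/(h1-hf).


W = 1043.7100 kJ/kg
Q_in = 2635.0210 kJ/kg
eta = 0.3961 = 39.6092%

eta = 39.6092%


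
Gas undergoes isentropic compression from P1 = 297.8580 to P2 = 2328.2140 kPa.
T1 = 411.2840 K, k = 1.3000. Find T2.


(k-1)/k = 0.2308
(P2/P1)^exp = 1.6072
T2 = 411.2840 * 1.6072 = 661.0311 K

661.0311 K


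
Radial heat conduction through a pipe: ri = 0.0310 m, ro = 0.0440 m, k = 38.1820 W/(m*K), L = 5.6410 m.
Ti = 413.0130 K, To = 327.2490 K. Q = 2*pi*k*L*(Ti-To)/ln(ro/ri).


dT = 85.7640 K
ln(ro/ri) = 0.3502
Q = 2*pi*38.1820*5.6410*85.7640 / 0.3502 = 331421.3752 W

331421.3752 W


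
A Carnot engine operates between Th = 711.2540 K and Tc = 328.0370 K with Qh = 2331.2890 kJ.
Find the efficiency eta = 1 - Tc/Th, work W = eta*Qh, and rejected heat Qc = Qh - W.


eta = 1 - 328.0370/711.2540 = 0.5388
W = 0.5388 * 2331.2890 = 1256.0767 kJ
Qc = 2331.2890 - 1256.0767 = 1075.2123 kJ

eta = 53.8791%, W = 1256.0767 kJ, Qc = 1075.2123 kJ


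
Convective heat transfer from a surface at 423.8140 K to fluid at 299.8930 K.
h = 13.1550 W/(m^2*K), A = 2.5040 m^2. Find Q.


dT = 123.9210 K
Q = 13.1550 * 2.5040 * 123.9210 = 4081.9726 W

4081.9726 W


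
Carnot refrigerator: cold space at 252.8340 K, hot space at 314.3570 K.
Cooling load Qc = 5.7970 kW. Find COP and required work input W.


COP = 252.8340 / 61.5230 = 4.1096
W = 5.7970 / 4.1096 = 1.4106 kW

COP = 4.1096, W = 1.4106 kW


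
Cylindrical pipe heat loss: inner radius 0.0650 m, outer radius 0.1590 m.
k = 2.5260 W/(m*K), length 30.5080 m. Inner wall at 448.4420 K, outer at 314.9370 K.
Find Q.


dT = 133.5050 K
ln(ro/ri) = 0.8945
Q = 2*pi*2.5260*30.5080*133.5050 / 0.8945 = 72266.3163 W

72266.3163 W


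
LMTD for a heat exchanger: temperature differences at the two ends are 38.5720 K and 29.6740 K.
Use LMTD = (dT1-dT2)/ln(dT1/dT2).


dT1/dT2 = 1.2999
ln(dT1/dT2) = 0.2623
LMTD = 8.8980 / 0.2623 = 33.9288 K

33.9288 K


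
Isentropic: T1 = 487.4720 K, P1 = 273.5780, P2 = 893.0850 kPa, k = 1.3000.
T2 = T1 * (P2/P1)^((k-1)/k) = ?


(k-1)/k = 0.2308
(P2/P1)^exp = 1.3139
T2 = 487.4720 * 1.3139 = 640.5036 K

640.5036 K


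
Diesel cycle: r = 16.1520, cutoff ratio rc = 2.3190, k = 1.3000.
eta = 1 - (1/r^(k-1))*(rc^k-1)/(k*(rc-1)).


r^(k-1) = 2.3039
rc^k = 2.9846
eta = 0.4976 = 49.7629%

49.7629%


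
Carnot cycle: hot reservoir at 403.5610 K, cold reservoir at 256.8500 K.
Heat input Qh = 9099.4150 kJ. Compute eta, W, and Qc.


eta = 1 - 256.8500/403.5610 = 0.3635
W = 0.3635 * 9099.4150 = 3308.0111 kJ
Qc = 9099.4150 - 3308.0111 = 5791.4039 kJ

eta = 36.3541%, W = 3308.0111 kJ, Qc = 5791.4039 kJ


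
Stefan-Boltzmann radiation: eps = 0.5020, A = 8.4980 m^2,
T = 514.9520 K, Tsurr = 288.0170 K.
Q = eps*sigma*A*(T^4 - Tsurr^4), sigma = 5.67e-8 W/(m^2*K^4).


T^4 = 7.0318e+10
Tsurr^4 = 6.8813e+09
Q = 0.5020 * 5.67e-8 * 8.4980 * 6.3437e+10 = 15344.2056 W

15344.2056 W


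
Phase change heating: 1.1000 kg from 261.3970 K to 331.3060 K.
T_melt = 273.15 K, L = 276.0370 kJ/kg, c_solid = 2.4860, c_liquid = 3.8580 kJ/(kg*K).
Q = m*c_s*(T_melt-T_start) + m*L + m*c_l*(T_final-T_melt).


Q1 (sensible, solid) = 1.1000 * 2.4860 * 11.7530 = 32.1398 kJ
Q2 (latent) = 1.1000 * 276.0370 = 303.6407 kJ
Q3 (sensible, liquid) = 1.1000 * 3.8580 * 58.1560 = 246.8024 kJ
Q_total = 582.5829 kJ

582.5829 kJ


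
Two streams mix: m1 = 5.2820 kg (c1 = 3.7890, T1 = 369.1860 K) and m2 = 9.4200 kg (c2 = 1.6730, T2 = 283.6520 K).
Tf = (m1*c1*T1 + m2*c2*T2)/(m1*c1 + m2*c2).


num = 11858.9624
den = 35.7732
Tf = 331.5045 K

331.5045 K


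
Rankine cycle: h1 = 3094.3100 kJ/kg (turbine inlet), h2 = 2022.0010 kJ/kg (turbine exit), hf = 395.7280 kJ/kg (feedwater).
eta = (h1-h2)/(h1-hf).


W = 1072.3090 kJ/kg
Q_in = 2698.5820 kJ/kg
eta = 0.3974 = 39.7360%

eta = 39.7360%


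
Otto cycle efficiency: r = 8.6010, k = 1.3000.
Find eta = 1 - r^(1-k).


r^(k-1) = 1.9071
eta = 1 - 1/1.9071 = 0.4756 = 47.5633%

47.5633%


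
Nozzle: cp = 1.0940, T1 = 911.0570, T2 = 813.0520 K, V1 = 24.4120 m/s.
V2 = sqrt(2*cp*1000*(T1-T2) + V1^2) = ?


dT = 98.0050 K
2*cp*1000*dT = 214434.9400
V1^2 = 595.9457
V2 = sqrt(215030.8857) = 463.7142 m/s

463.7142 m/s


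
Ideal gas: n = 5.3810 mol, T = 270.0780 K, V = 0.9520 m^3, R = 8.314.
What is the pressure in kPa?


P = nRT/V = 5.3810 * 8.314 * 270.0780 / 0.9520
= 12082.6507 / 0.9520 = 12691.8600 Pa = 12.6919 kPa

12.6919 kPa


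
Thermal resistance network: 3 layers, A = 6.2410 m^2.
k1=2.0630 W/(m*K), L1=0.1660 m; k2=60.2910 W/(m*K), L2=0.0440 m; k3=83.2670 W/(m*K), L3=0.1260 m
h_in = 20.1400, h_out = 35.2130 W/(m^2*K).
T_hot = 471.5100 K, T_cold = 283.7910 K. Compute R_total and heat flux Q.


R_conv_in = 1/(20.1400*6.2410) = 0.0080
R_1 = 0.1660/(2.0630*6.2410) = 0.0129
R_2 = 0.0440/(60.2910*6.2410) = 0.0001
R_3 = 0.1260/(83.2670*6.2410) = 0.0002
R_conv_out = 1/(35.2130*6.2410) = 0.0046
R_total = 0.0258 K/W
Q = 187.7190 / 0.0258 = 7287.6264 W

R_total = 0.0258 K/W, Q = 7287.6264 W


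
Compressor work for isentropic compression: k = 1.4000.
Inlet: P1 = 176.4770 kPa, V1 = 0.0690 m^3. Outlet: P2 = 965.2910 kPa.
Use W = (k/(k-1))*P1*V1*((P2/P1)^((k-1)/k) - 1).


(k-1)/k = 0.2857
(P2/P1)^exp = 1.6250
W = 3.5000 * 176.4770 * 0.0690 * (1.6250 - 1) = 26.6362 kJ

26.6362 kJ


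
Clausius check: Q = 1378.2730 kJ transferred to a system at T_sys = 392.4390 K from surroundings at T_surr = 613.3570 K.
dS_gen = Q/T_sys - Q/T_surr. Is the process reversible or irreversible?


dS_sys = 1378.2730/392.4390 = 3.5121 kJ/K
dS_surr = -1378.2730/613.3570 = -2.2471 kJ/K
dS_gen = 3.5121 - 2.2471 = 1.2650 kJ/K (irreversible)

dS_gen = 1.2650 kJ/K, irreversible


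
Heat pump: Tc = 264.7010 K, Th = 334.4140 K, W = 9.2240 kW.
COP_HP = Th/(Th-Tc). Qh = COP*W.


COP = 334.4140 / 69.7130 = 4.7970
Qh = 4.7970 * 9.2240 = 44.2476 kW

COP = 4.7970, Qh = 44.2476 kW


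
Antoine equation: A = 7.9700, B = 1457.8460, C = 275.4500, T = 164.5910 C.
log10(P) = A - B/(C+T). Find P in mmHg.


C+T = 440.0410
B/(C+T) = 3.3130
log10(P) = 7.9700 - 3.3130 = 4.6570
P = 10^4.6570 = 45396.4974 mmHg

45396.4974 mmHg


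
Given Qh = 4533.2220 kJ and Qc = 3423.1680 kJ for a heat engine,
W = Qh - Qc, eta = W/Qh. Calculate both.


W = 4533.2220 - 3423.1680 = 1110.0540 kJ
eta = 1110.0540 / 4533.2220 = 0.2449 = 24.4871%

W = 1110.0540 kJ, eta = 24.4871%


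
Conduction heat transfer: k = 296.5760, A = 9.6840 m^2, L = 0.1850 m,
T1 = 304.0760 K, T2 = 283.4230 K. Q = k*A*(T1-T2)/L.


dT = 20.6530 K
Q = 296.5760 * 9.6840 * 20.6530 / 0.1850 = 320628.5573 W

320628.5573 W


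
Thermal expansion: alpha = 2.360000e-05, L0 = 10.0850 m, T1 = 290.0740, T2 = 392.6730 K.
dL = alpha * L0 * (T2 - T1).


dT = 102.5990 K
dL = 2.360000e-05 * 10.0850 * 102.5990 = 0.024419 m
L_final = 10.109419 m

dL = 0.024419 m


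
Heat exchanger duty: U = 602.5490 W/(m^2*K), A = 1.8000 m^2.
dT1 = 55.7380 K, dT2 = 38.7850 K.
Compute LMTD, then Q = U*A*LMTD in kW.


LMTD = 46.7503 K
Q = 602.5490 * 1.8000 * 46.7503 = 50704.8408 W = 50.7048 kW

50.7048 kW
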